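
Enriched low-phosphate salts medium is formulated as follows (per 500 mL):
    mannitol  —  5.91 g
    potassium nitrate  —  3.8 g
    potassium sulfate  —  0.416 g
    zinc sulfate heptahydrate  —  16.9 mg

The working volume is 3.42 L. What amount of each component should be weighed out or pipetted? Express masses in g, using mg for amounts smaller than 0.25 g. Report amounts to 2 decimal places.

Ratio of target to recipe volume: 3420 / 500 = 6.84.
mannitol: 5.91 g × (3420 mL / 500 mL) = 40.42 g
potassium nitrate: 3.8 g × (3420 mL / 500 mL) = 25.99 g
potassium sulfate: 0.416 g × (3420 mL / 500 mL) = 2.85 g
zinc sulfate heptahydrate: 16.9 mg × (3420 mL / 500 mL) = 115.60 mg

mannitol 40.42 g; potassium nitrate 25.99 g; potassium sulfate 2.85 g; zinc sulfate heptahydrate 115.60 mg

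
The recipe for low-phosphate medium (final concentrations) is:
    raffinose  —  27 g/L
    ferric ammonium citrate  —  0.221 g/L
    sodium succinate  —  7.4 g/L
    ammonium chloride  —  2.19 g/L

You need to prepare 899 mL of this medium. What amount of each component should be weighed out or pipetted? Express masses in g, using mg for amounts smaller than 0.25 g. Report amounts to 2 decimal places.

raffinose 24.27 g; ferric ammonium citrate 198.68 mg; sodium succinate 6.65 g; ammonium chloride 1.97 g

Target volume = 899 mL = 0.899 L.
raffinose: 27 g/L × 0.899 L = 24.27 g
ferric ammonium citrate: 0.221 g/L × 0.899 L = 0.198679 g = 198.68 mg
sodium succinate: 7.4 g/L × 0.899 L = 6.65 g
ammonium chloride: 2.19 g/L × 0.899 L = 1.97 g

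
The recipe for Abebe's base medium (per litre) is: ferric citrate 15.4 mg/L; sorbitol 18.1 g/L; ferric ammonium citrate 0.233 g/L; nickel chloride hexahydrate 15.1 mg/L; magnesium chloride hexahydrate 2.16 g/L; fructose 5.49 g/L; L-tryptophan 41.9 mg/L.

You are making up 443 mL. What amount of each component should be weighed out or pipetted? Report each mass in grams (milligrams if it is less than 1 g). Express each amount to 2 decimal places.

ferric citrate 6.82 mg; sorbitol 8.02 g; ferric ammonium citrate 103.22 mg; nickel chloride hexahydrate 6.69 mg; magnesium chloride hexahydrate 956.88 mg; fructose 2.43 g; L-tryptophan 18.56 mg

Scale factor relative to 1 L: 0.443.
ferric citrate: 15.4 mg/L × 0.443 L = 6.82 mg
sorbitol: 18.1 g/L × 0.443 L = 8.02 g
ferric ammonium citrate: 0.233 g/L × 0.443 L = 0.103219 g = 103.22 mg
nickel chloride hexahydrate: 15.1 mg/L × 0.443 L = 6.69 mg
magnesium chloride hexahydrate: 2.16 g/L × 0.443 L = 0.95688 g = 956.88 mg
fructose: 5.49 g/L × 0.443 L = 2.43 g
L-tryptophan: 41.9 mg/L × 0.443 L = 18.56 mg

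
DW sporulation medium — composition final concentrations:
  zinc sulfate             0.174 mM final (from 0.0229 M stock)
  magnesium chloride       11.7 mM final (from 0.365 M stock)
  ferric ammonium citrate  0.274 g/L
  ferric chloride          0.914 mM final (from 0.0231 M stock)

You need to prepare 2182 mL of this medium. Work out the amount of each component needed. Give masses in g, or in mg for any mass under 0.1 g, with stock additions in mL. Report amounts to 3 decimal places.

zinc sulfate 16.579 mL; magnesium chloride 69.944 mL; ferric ammonium citrate 0.598 g; ferric chloride 86.335 mL

Working volume: 2182 mL = 2.182 L.
zinc sulfate: C1V1 = C2V2 → 0.174 mM × 2182 mL ÷ 22.9 mM = 16.579 mL
magnesium chloride: V = C2·V2/C1 = 11.7 mM × 2182 mL ÷ 365 mM = 69.944 mL
ferric ammonium citrate: 0.274 g/L × 2.182 L = 0.598 g
ferric chloride: C1V1 = C2V2 → 0.914 mM × 2182 mL ÷ 23.1 mM = 86.335 mL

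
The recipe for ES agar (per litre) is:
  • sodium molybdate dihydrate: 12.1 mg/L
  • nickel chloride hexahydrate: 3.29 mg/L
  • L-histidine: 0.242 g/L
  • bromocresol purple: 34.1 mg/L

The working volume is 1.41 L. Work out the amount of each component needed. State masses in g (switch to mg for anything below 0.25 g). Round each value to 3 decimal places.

sodium molybdate dihydrate 17.061 mg; nickel chloride hexahydrate 4.639 mg; L-histidine 0.341 g; bromocresol purple 48.081 mg

Working volume: 1.41 L.
sodium molybdate dihydrate: 12.1 mg/L × 1.41 L = 17.061 mg
nickel chloride hexahydrate: 3.29 mg/L × 1.41 L = 4.639 mg
L-histidine: 0.242 g/L × 1.41 L = 0.341 g
bromocresol purple: 34.1 mg/L × 1.41 L = 48.081 mg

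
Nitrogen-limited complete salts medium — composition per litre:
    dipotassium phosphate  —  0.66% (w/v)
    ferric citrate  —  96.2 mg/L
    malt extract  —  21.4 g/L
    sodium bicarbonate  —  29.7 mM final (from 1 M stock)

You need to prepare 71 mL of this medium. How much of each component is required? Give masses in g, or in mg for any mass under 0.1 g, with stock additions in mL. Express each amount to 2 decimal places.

Working volume: 71 mL = 0.071 L.
dipotassium phosphate: 0.66 g per 100 mL × 71 mL ÷ 100 = 0.47 g
ferric citrate: 96.2 mg/L × 0.071 L = 6.83 mg
malt extract: 21.4 g/L × 0.071 L = 1.52 g
sodium bicarbonate: C1V1 = C2V2 → 29.7 mM × 71 mL ÷ 1000 mM = 2.11 mL

dipotassium phosphate 0.47 g; ferric citrate 6.83 mg; malt extract 1.52 g; sodium bicarbonate 2.11 mL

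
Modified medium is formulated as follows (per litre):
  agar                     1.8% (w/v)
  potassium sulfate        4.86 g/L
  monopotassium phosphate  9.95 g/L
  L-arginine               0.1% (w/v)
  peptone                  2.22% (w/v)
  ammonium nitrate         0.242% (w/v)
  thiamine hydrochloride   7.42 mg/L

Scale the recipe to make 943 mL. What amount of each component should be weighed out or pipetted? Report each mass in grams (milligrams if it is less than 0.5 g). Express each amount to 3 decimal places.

Working volume: 943 mL = 0.943 L.
agar: 1.8% w/v = 18 g/L → 18 × 0.943 L = 16.974 g
potassium sulfate: 4.86 g/L × 0.943 L = 4.583 g
monopotassium phosphate: 9.95 g/L × 0.943 L = 9.383 g
L-arginine: 0.1% w/v = 1 g/L → 1 × 0.943 L = 0.943 g
peptone: 2.22 g per 100 mL × 943 mL ÷ 100 = 20.935 g
ammonium nitrate: 0.242 g per 100 mL × 943 mL ÷ 100 = 2.282 g
thiamine hydrochloride: 7.42 mg/L × 0.943 L = 6.997 mg

agar 16.974 g; potassium sulfate 4.583 g; monopotassium phosphate 9.383 g; L-arginine 0.943 g; peptone 20.935 g; ammonium nitrate 2.282 g; thiamine hydrochloride 6.997 mg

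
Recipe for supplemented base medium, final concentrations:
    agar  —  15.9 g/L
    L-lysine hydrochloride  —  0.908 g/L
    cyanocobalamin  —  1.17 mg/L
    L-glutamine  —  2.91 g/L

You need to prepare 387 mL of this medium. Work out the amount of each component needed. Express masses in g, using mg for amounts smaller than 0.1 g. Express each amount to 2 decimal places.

agar 6.15 g; L-lysine hydrochloride 0.35 g; cyanocobalamin 0.45 mg; L-glutamine 1.13 g

Scale factor relative to 1 L: 0.387.
agar: 15.9 g/L × 0.387 L = 6.15 g
L-lysine hydrochloride: 0.908 g/L × 0.387 L = 0.35 g
cyanocobalamin: 1.17 mg/L × 0.387 L = 0.45 mg
L-glutamine: 2.91 g/L × 0.387 L = 1.13 g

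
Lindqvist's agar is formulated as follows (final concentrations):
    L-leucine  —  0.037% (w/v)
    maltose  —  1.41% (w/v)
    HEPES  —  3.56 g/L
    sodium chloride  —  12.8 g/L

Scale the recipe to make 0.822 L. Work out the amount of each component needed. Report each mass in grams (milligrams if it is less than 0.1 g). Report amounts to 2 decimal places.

L-leucine 0.30 g; maltose 11.59 g; HEPES 2.93 g; sodium chloride 10.52 g

Scale factor relative to 1 L: 0.822.
L-leucine: 0.037% w/v = 0.37 g/L → 0.37 × 0.822 L = 0.30 g
maltose: 1.41% w/v = 14.1 g/L → 14.1 × 0.822 L = 11.59 g
HEPES: 3.56 g/L × 0.822 L = 2.93 g
sodium chloride: 12.8 g/L × 0.822 L = 10.52 g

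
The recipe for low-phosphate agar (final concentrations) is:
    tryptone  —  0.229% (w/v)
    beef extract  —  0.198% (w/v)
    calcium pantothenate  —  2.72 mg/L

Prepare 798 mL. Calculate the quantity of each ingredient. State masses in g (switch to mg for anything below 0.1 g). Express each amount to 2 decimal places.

tryptone 1.83 g; beef extract 1.58 g; calcium pantothenate 2.17 mg

Target volume = 798 mL = 0.798 L.
tryptone: 0.229% w/v = 2.29 g/L → 2.29 × 0.798 L = 1.83 g
beef extract: 0.198 g per 100 mL × 798 mL ÷ 100 = 1.58 g
calcium pantothenate: 2.72 mg/L × 0.798 L = 2.17 mg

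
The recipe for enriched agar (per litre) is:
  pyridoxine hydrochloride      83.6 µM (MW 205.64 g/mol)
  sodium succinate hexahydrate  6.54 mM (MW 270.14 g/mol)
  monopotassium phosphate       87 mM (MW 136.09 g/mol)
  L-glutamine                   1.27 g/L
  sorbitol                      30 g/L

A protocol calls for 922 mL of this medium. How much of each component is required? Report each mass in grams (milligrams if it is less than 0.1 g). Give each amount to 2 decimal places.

Working volume: 922 mL = 0.922 L.
pyridoxine hydrochloride: 83.6 µmol/L × 205.64 g/mol × 0.922 L ÷ 1000 = 15.85 mg
sodium succinate hexahydrate: 6.54 mmol/L × 270.14 g/mol × 0.922 L ÷ 1000 = 1.63 g
monopotassium phosphate: 87 mmol/L × 136.09 g/mol × 0.922 L ÷ 1000 = 10.92 g
L-glutamine: 1.27 g/L × 0.922 L = 1.17 g
sorbitol: 30 g/L × 0.922 L = 27.66 g

pyridoxine hydrochloride 15.85 mg; sodium succinate hexahydrate 1.63 g; monopotassium phosphate 10.92 g; L-glutamine 1.17 g; sorbitol 27.66 g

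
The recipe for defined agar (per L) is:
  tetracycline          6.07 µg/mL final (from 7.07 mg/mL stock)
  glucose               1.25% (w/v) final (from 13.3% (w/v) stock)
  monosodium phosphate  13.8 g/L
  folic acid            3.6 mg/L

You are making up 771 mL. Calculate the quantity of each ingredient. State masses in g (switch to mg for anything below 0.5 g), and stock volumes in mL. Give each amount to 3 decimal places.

tetracycline 0.662 mL; glucose 72.462 mL; monosodium phosphate 10.640 g; folic acid 2.776 mg

Working volume: 771 mL = 0.771 L.
tetracycline: dilute stock: 6.07 µg/mL × 771 mL ÷ 7070 µg/mL = 0.662 mL
glucose: C1V1 = C2V2 → 1.25% ÷ 13.3% × 771 mL = 72.462 mL
monosodium phosphate: 13.8 g/L × 0.771 L = 10.640 g
folic acid: 3.6 mg/L × 0.771 L = 2.776 mg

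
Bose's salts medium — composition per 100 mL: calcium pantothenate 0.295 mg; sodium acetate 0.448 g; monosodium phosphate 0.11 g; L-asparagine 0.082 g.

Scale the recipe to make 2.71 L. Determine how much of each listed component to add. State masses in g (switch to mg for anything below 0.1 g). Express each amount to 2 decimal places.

Ratio of target to recipe volume: 2710 / 100 = 27.1.
calcium pantothenate: 0.295 mg × (2710 mL / 100 mL) = 7.99 mg
sodium acetate: 0.448 g × (2710 mL / 100 mL) = 12.14 g
monosodium phosphate: 0.11 g × (2710 mL / 100 mL) = 2.98 g
L-asparagine: 0.082 g × (2710 mL / 100 mL) = 2.22 g

calcium pantothenate 7.99 mg; sodium acetate 12.14 g; monosodium phosphate 2.98 g; L-asparagine 2.22 g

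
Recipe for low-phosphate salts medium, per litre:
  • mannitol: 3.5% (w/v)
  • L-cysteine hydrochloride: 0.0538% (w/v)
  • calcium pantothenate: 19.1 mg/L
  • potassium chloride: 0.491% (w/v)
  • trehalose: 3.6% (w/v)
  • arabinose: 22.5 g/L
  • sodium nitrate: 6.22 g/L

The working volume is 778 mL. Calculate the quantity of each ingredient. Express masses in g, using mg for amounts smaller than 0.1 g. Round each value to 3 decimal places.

mannitol 27.230 g; L-cysteine hydrochloride 0.419 g; calcium pantothenate 14.860 mg; potassium chloride 3.820 g; trehalose 28.008 g; arabinose 17.505 g; sodium nitrate 4.839 g

Scale factor relative to 1 L: 0.778.
mannitol: 3.5 g per 100 mL × 778 mL ÷ 100 = 27.230 g
L-cysteine hydrochloride: 0.0538 g per 100 mL × 778 mL ÷ 100 = 0.419 g
calcium pantothenate: 19.1 mg/L × 0.778 L = 14.860 mg
potassium chloride: 0.491 g per 100 mL × 778 mL ÷ 100 = 3.820 g
trehalose: 3.6% w/v = 36 g/L → 36 × 0.778 L = 28.008 g
arabinose: 22.5 g/L × 0.778 L = 17.505 g
sodium nitrate: 6.22 g/L × 0.778 L = 4.839 g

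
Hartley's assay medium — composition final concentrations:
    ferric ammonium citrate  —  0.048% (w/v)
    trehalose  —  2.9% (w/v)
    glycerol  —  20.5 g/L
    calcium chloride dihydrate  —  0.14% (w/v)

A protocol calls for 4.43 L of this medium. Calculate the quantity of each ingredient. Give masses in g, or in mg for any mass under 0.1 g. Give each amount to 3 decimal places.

ferric ammonium citrate 2.126 g; trehalose 128.470 g; glycerol 90.815 g; calcium chloride dihydrate 6.202 g

Working volume: 4.43 L.
ferric ammonium citrate: 0.048 g per 100 mL × 4430 mL ÷ 100 = 2.126 g
trehalose: 2.9 g per 100 mL × 4430 mL ÷ 100 = 128.470 g
glycerol: 20.5 g/L × 4.43 L = 90.815 g
calcium chloride dihydrate: 0.14 g per 100 mL × 4430 mL ÷ 100 = 6.202 g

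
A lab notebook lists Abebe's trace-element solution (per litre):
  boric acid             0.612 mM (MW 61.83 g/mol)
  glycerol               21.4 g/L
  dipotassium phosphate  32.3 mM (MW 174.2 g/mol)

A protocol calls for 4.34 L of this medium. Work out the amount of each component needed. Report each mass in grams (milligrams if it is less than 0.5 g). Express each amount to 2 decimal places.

Working volume: 4.34 L.
boric acid: 0.612 mmol/L × 61.83 mg/mmol × 4.34 L = 164.23 mg
glycerol: 21.4 g/L × 4.34 L = 92.88 g
dipotassium phosphate: 32.3 mmol/L × 174.2 g/mol × 4.34 L ÷ 1000 = 24.42 g

boric acid 164.23 mg; glycerol 92.88 g; dipotassium phosphate 24.42 g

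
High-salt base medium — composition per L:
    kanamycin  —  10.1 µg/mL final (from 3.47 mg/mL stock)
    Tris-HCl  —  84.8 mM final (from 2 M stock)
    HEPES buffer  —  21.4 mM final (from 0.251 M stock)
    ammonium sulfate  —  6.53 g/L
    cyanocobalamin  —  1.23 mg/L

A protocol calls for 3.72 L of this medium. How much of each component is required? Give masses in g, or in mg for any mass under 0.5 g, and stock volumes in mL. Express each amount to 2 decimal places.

kanamycin 10.83 mL; Tris-HCl 157.73 mL; HEPES buffer 317.16 mL; ammonium sulfate 24.29 g; cyanocobalamin 4.58 mg

Working volume: 3.72 L.
kanamycin: dilute stock: 10.1 µg/mL × 3720 mL ÷ 3470 µg/mL = 10.83 mL
Tris-HCl: V = C2·V2/C1 = 84.8 mM × 3720 mL ÷ 2000 mM = 157.73 mL
HEPES buffer: dilute stock: 21.4 mM × 3720 mL ÷ 251 mM = 317.16 mL
ammonium sulfate: 6.53 g/L × 3.72 L = 24.29 g
cyanocobalamin: 1.23 mg/L × 3.72 L = 4.58 mg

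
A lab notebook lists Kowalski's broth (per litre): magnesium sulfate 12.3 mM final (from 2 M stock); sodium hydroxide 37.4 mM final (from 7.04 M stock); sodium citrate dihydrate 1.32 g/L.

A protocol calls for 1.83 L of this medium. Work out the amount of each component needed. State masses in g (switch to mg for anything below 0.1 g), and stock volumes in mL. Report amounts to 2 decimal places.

magnesium sulfate 11.25 mL; sodium hydroxide 9.72 mL; sodium citrate dihydrate 2.42 g

Scale factor relative to 1 L: 1.83.
magnesium sulfate: dilute stock: 12.3 mM × 1830 mL ÷ 2000 mM = 11.25 mL
sodium hydroxide: C1V1 = C2V2 → 37.4 mM × 1830 mL ÷ 7040 mM = 9.72 mL
sodium citrate dihydrate: 1.32 g/L × 1.83 L = 2.42 g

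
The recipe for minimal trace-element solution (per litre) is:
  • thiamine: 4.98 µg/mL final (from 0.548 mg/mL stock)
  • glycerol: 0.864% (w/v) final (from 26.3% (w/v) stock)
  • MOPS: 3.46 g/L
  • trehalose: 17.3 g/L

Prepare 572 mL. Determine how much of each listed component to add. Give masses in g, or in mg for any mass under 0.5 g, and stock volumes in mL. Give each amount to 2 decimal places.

thiamine 5.20 mL; glycerol 18.79 mL; MOPS 1.98 g; trehalose 9.90 g

Scale factor relative to 1 L: 0.572.
thiamine: V = C2·V2/C1 = 4.98 µg/mL × 572 mL ÷ 548 µg/mL = 5.20 mL
glycerol: V = C2·V2/C1 = 0.864% ÷ 26.3% × 572 mL = 18.79 mL
MOPS: 3.46 g/L × 0.572 L = 1.98 g
trehalose: 17.3 g/L × 0.572 L = 9.90 g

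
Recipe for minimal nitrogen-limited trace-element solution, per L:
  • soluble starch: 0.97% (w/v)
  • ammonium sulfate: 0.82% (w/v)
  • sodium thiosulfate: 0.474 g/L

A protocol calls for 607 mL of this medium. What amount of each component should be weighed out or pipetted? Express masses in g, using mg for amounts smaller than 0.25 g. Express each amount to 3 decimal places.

Scale factor relative to 1 L: 0.607.
soluble starch: 0.97 g per 100 mL × 607 mL ÷ 100 = 5.888 g
ammonium sulfate: 0.82% w/v = 8.2 g/L → 8.2 × 0.607 L = 4.977 g
sodium thiosulfate: 0.474 g/L × 0.607 L = 0.288 g

soluble starch 5.888 g; ammonium sulfate 4.977 g; sodium thiosulfate 0.288 g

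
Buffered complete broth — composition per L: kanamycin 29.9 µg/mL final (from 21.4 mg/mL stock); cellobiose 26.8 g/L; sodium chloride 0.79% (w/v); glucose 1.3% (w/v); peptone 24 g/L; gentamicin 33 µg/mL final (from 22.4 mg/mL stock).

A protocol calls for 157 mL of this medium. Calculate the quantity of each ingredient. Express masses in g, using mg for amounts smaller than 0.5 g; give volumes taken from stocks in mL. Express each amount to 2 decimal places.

Scale factor relative to 1 L: 0.157.
kanamycin: C1V1 = C2V2 → 29.9 µg/mL × 157 mL ÷ 21400 µg/mL = 0.22 mL
cellobiose: 26.8 g/L × 0.157 L = 4.21 g
sodium chloride: 0.79 g per 100 mL × 157 mL ÷ 100 = 1.24 g
glucose: 1.3 g per 100 mL × 157 mL ÷ 100 = 2.04 g
peptone: 24 g/L × 0.157 L = 3.77 g
gentamicin: dilute stock: 33 µg/mL × 157 mL ÷ 22400 µg/mL = 0.23 mL

kanamycin 0.22 mL; cellobiose 4.21 g; sodium chloride 1.24 g; glucose 2.04 g; peptone 3.77 g; gentamicin 0.23 mL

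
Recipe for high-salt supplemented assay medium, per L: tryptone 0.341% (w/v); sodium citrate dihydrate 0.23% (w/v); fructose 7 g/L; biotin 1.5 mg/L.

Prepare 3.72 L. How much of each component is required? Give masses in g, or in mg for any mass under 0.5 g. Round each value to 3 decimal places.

tryptone 12.685 g; sodium citrate dihydrate 8.556 g; fructose 26.040 g; biotin 5.580 mg

Scale factor relative to 1 L: 3.72.
tryptone: 0.341% w/v = 3.41 g/L → 3.41 × 3.72 L = 12.685 g
sodium citrate dihydrate: 0.23% w/v = 2.3 g/L → 2.3 × 3.72 L = 8.556 g
fructose: 7 g/L × 3.72 L = 26.040 g
biotin: 1.5 mg/L × 3.72 L = 5.580 mg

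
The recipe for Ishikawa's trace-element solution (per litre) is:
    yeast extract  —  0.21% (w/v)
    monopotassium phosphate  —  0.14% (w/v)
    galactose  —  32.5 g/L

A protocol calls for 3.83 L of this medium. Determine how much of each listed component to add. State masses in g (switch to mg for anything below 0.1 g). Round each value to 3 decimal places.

Scale factor relative to 1 L: 3.83.
yeast extract: 0.21 g per 100 mL × 3830 mL ÷ 100 = 8.043 g
monopotassium phosphate: 0.14 g per 100 mL × 3830 mL ÷ 100 = 5.362 g
galactose: 32.5 g/L × 3.83 L = 124.475 g

yeast extract 8.043 g; monopotassium phosphate 5.362 g; galactose 124.475 g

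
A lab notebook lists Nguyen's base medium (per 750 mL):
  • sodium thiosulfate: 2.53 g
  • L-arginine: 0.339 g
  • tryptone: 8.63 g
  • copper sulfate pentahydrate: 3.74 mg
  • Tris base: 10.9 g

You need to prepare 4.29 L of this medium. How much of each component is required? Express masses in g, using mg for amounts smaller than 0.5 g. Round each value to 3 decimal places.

Scale factor = 4290 mL / 750 mL = 5.72.
sodium thiosulfate: 2.53 g × (4290 mL / 750 mL) = 14.472 g
L-arginine: 0.339 g × (4290 mL / 750 mL) = 1.939 g
tryptone: 8.63 g × (4290 mL / 750 mL) = 49.364 g
copper sulfate pentahydrate: 3.74 mg × (4290 mL / 750 mL) = 21.393 mg
Tris base: 10.9 g × (4290 mL / 750 mL) = 62.348 g

sodium thiosulfate 14.472 g; L-arginine 1.939 g; tryptone 49.364 g; copper sulfate pentahydrate 21.393 mg; Tris base 62.348 g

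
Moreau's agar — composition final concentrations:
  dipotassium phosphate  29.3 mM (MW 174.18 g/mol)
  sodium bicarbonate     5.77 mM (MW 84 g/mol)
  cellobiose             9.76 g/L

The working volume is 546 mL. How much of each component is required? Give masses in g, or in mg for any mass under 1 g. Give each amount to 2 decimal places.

Target volume = 546 mL = 0.546 L.
dipotassium phosphate: 29.3 mmol/L × 174.18 g/mol × 0.546 L ÷ 1000 = 2.79 g
sodium bicarbonate: 5.77 mmol/L × 84 mg/mmol × 0.546 L = 264.64 mg
cellobiose: 9.76 g/L × 0.546 L = 5.33 g

dipotassium phosphate 2.79 g; sodium bicarbonate 264.64 mg; cellobiose 5.33 g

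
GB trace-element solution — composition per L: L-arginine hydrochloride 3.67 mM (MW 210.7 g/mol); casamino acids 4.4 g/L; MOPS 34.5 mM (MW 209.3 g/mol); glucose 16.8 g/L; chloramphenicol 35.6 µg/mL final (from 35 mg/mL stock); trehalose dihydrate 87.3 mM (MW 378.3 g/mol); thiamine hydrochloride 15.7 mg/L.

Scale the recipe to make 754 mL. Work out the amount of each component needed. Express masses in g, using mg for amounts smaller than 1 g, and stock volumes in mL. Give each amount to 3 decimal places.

L-arginine hydrochloride 583.045 mg; casamino acids 3.318 g; MOPS 5.445 g; glucose 12.667 g; chloramphenicol 0.767 mL; trehalose dihydrate 24.901 g; thiamine hydrochloride 11.838 mg

Scale factor relative to 1 L: 0.754.
L-arginine hydrochloride: 3.67 mmol/L × 210.7 mg/mmol × 0.754 L = 583.045 mg
casamino acids: 4.4 g/L × 0.754 L = 3.318 g
MOPS: 34.5 mmol/L × 209.3 g/mol × 0.754 L ÷ 1000 = 5.445 g
glucose: 16.8 g/L × 0.754 L = 12.667 g
chloramphenicol: V = C2·V2/C1 = 35.6 µg/mL × 754 mL ÷ 35000 µg/mL = 0.767 mL
trehalose dihydrate: 87.3 mmol/L × 378.3 g/mol × 0.754 L ÷ 1000 = 24.901 g
thiamine hydrochloride: 15.7 mg/L × 0.754 L = 11.838 mg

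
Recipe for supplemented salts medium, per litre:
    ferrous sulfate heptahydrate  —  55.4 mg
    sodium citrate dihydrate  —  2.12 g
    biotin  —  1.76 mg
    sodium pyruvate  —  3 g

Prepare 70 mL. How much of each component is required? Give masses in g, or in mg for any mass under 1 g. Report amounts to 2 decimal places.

Ratio of target to recipe volume: 70 / 1000 = 0.07.
ferrous sulfate heptahydrate: 55.4 mg × (70 mL / 1000 mL) = 3.88 mg
sodium citrate dihydrate: 2.12 g × (70 mL / 1000 mL) = 0.1484 g = 148.40 mg
biotin: 1.76 mg × (70 mL / 1000 mL) = 0.12 mg
sodium pyruvate: 3 g × (70 mL / 1000 mL) = 0.21 g = 210.00 mg

ferrous sulfate heptahydrate 3.88 mg; sodium citrate dihydrate 148.40 mg; biotin 0.12 mg; sodium pyruvate 210.00 mg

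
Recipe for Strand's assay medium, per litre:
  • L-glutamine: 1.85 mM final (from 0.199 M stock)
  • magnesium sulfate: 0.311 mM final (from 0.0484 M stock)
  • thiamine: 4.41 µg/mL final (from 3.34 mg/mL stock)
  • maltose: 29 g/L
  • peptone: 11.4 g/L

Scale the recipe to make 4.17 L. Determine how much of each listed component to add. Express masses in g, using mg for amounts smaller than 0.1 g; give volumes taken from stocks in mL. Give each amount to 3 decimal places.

Scale factor relative to 1 L: 4.17.
L-glutamine: V = C2·V2/C1 = 1.85 mM × 4170 mL ÷ 199 mM = 38.766 mL
magnesium sulfate: dilute stock: 0.311 mM × 4170 mL ÷ 48.4 mM = 26.795 mL
thiamine: V = C2·V2/C1 = 4.41 µg/mL × 4170 mL ÷ 3340 µg/mL = 5.506 mL
maltose: 29 g/L × 4.17 L = 120.930 g
peptone: 11.4 g/L × 4.17 L = 47.538 g

L-glutamine 38.766 mL; magnesium sulfate 26.795 mL; thiamine 5.506 mL; maltose 120.930 g; peptone 47.538 g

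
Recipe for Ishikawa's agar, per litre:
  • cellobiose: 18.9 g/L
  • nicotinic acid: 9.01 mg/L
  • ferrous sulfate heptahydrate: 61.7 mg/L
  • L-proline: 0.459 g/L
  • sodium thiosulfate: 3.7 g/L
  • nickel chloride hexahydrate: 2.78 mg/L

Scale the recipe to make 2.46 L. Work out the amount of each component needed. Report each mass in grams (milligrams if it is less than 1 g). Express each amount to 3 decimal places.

cellobiose 46.494 g; nicotinic acid 22.165 mg; ferrous sulfate heptahydrate 151.782 mg; L-proline 1.129 g; sodium thiosulfate 9.102 g; nickel chloride hexahydrate 6.839 mg

Working volume: 2.46 L.
cellobiose: 18.9 g/L × 2.46 L = 46.494 g
nicotinic acid: 9.01 mg/L × 2.46 L = 22.165 mg
ferrous sulfate heptahydrate: 61.7 mg/L × 2.46 L = 151.782 mg
L-proline: 0.459 g/L × 2.46 L = 1.129 g
sodium thiosulfate: 3.7 g/L × 2.46 L = 9.102 g
nickel chloride hexahydrate: 2.78 mg/L × 2.46 L = 6.839 mg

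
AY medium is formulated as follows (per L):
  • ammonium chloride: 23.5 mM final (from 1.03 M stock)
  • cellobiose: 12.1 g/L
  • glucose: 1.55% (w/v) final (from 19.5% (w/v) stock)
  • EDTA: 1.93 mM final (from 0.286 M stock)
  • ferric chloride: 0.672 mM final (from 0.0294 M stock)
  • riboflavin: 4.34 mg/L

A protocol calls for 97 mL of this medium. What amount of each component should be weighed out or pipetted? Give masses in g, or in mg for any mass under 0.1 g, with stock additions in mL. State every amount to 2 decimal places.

Working volume: 97 mL = 0.097 L.
ammonium chloride: dilute stock: 23.5 mM × 97 mL ÷ 1030 mM = 2.21 mL
cellobiose: 12.1 g/L × 0.097 L = 1.17 g
glucose: dilute stock: 1.55% ÷ 19.5% × 97 mL = 7.71 mL
EDTA: C1V1 = C2V2 → 1.93 mM × 97 mL ÷ 286 mM = 0.65 mL
ferric chloride: dilute stock: 0.672 mM × 97 mL ÷ 29.4 mM = 2.22 mL
riboflavin: 4.34 mg/L × 0.097 L = 0.42 mg

ammonium chloride 2.21 mL; cellobiose 1.17 g; glucose 7.71 mL; EDTA 0.65 mL; ferric chloride 2.22 mL; riboflavin 0.42 mg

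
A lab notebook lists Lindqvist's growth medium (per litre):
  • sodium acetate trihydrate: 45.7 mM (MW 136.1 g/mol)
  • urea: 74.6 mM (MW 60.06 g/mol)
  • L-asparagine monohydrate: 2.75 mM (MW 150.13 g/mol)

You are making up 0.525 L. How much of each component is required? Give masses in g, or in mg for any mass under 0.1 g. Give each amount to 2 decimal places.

Scale factor relative to 1 L: 0.525.
sodium acetate trihydrate: 45.7 mmol/L × 136.1 g/mol × 0.525 L ÷ 1000 = 3.27 g
urea: 74.6 mmol/L × 60.06 g/mol × 0.525 L ÷ 1000 = 2.35 g
L-asparagine monohydrate: 2.75 mmol/L × 150.13 g/mol × 0.525 L ÷ 1000 = 0.22 g

sodium acetate trihydrate 3.27 g; urea 2.35 g; L-asparagine monohydrate 0.22 g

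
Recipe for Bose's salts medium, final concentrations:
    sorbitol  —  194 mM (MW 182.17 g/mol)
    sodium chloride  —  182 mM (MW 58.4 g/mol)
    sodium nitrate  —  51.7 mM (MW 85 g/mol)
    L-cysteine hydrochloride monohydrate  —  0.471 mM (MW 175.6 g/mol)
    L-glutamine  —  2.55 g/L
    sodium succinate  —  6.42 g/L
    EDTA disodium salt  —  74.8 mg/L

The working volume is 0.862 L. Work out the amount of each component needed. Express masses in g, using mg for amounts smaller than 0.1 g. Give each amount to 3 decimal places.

sorbitol 30.464 g; sodium chloride 9.162 g; sodium nitrate 3.788 g; L-cysteine hydrochloride monohydrate 71.294 mg; L-glutamine 2.198 g; sodium succinate 5.534 g; EDTA disodium salt 64.478 mg

Scale factor relative to 1 L: 0.862.
sorbitol: 194 mmol/L × 182.17 g/mol × 0.862 L ÷ 1000 = 30.464 g
sodium chloride: 182 mmol/L × 58.4 g/mol × 0.862 L ÷ 1000 = 9.162 g
sodium nitrate: 51.7 mmol/L × 85 g/mol × 0.862 L ÷ 1000 = 3.788 g
L-cysteine hydrochloride monohydrate: 0.471 mmol/L × 175.6 mg/mmol × 0.862 L = 71.294 mg
L-glutamine: 2.55 g/L × 0.862 L = 2.198 g
sodium succinate: 6.42 g/L × 0.862 L = 5.534 g
EDTA disodium salt: 74.8 mg/L × 0.862 L = 64.478 mg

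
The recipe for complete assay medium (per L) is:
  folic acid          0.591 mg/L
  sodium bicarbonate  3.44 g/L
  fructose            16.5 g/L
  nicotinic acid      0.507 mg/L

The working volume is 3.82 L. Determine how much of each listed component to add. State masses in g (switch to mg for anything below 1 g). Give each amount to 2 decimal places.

folic acid 2.26 mg; sodium bicarbonate 13.14 g; fructose 63.03 g; nicotinic acid 1.94 mg

Working volume: 3.82 L.
folic acid: 0.591 mg/L × 3.82 L = 2.26 mg
sodium bicarbonate: 3.44 g/L × 3.82 L = 13.14 g
fructose: 16.5 g/L × 3.82 L = 63.03 g
nicotinic acid: 0.507 mg/L × 3.82 L = 1.94 mg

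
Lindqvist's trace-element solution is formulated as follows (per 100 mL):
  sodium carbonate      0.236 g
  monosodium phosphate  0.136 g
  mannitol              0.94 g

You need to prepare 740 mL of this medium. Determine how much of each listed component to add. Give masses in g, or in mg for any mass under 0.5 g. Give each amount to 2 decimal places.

Ratio of target to recipe volume: 740 / 100 = 7.4.
sodium carbonate: 0.236 g × (740 mL / 100 mL) = 1.75 g
monosodium phosphate: 0.136 g × (740 mL / 100 mL) = 1.01 g
mannitol: 0.94 g × (740 mL / 100 mL) = 6.96 g

sodium carbonate 1.75 g; monosodium phosphate 1.01 g; mannitol 6.96 g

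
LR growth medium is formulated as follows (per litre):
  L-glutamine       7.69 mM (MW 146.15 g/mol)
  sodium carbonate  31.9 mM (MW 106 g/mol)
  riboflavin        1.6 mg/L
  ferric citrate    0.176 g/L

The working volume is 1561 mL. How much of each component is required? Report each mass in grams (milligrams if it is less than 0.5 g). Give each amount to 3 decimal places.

L-glutamine 1.754 g; sodium carbonate 5.278 g; riboflavin 2.498 mg; ferric citrate 274.736 mg

Working volume: 1561 mL = 1.561 L.
L-glutamine: 7.69 mmol/L × 146.15 g/mol × 1.561 L ÷ 1000 = 1.754 g
sodium carbonate: 31.9 mmol/L × 106 g/mol × 1.561 L ÷ 1000 = 5.278 g
riboflavin: 1.6 mg/L × 1.561 L = 2.498 mg
ferric citrate: 0.176 g/L × 1.561 L = 0.274736 g = 274.736 mg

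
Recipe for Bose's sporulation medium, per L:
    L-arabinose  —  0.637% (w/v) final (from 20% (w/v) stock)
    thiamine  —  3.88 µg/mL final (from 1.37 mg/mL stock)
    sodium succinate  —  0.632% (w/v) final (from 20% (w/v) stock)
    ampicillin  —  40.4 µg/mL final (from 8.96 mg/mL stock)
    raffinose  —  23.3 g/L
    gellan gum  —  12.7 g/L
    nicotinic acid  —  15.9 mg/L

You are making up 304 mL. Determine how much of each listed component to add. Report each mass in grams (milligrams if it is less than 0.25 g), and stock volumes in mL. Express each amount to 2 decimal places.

L-arabinose 9.68 mL; thiamine 0.86 mL; sodium succinate 9.61 mL; ampicillin 1.37 mL; raffinose 7.08 g; gellan gum 3.86 g; nicotinic acid 4.83 mg

Scale factor relative to 1 L: 0.304.
L-arabinose: C1V1 = C2V2 → 0.637% ÷ 20% × 304 mL = 9.68 mL
thiamine: dilute stock: 3.88 µg/mL × 304 mL ÷ 1370 µg/mL = 0.86 mL
sodium succinate: V = C2·V2/C1 = 0.632% ÷ 20% × 304 mL = 9.61 mL
ampicillin: dilute stock: 40.4 µg/mL × 304 mL ÷ 8960 µg/mL = 1.37 mL
raffinose: 23.3 g/L × 0.304 L = 7.08 g
gellan gum: 12.7 g/L × 0.304 L = 3.86 g
nicotinic acid: 15.9 mg/L × 0.304 L = 4.83 mg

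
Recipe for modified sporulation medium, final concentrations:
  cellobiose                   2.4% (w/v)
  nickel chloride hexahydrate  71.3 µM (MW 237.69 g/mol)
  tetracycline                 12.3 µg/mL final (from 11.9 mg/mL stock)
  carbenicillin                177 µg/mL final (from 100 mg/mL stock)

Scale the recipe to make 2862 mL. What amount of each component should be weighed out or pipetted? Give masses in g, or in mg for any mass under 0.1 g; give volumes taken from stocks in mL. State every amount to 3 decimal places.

cellobiose 68.688 g; nickel chloride hexahydrate 48.503 mg; tetracycline 2.958 mL; carbenicillin 5.066 mL

Working volume: 2862 mL = 2.862 L.
cellobiose: 2.4% w/v = 24 g/L → 24 × 2.862 L = 68.688 g
nickel chloride hexahydrate: 71.3 µmol/L × 237.69 g/mol × 2.862 L ÷ 1000 = 48.503 mg
tetracycline: dilute stock: 12.3 µg/mL × 2862 mL ÷ 11900 µg/mL = 2.958 mL
carbenicillin: C1V1 = C2V2 → 177 µg/mL × 2862 mL ÷ 100000 µg/mL = 5.066 mL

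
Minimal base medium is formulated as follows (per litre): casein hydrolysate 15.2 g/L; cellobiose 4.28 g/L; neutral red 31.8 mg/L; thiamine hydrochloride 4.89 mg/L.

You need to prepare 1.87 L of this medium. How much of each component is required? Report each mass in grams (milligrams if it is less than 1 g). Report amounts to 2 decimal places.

casein hydrolysate 28.42 g; cellobiose 8.00 g; neutral red 59.47 mg; thiamine hydrochloride 9.14 mg

Working volume: 1.87 L.
casein hydrolysate: 15.2 g/L × 1.87 L = 28.42 g
cellobiose: 4.28 g/L × 1.87 L = 8.00 g
neutral red: 31.8 mg/L × 1.87 L = 59.47 mg
thiamine hydrochloride: 4.89 mg/L × 1.87 L = 9.14 mg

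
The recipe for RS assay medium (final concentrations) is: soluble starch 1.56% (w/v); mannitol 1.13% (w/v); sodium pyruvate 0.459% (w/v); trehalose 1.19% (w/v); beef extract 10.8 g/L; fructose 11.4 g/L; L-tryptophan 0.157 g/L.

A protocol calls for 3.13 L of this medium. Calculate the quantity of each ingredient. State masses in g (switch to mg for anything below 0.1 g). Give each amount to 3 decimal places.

soluble starch 48.828 g; mannitol 35.369 g; sodium pyruvate 14.367 g; trehalose 37.247 g; beef extract 33.804 g; fructose 35.682 g; L-tryptophan 0.491 g

Working volume: 3.13 L.
soluble starch: 1.56 g per 100 mL × 3130 mL ÷ 100 = 48.828 g
mannitol: 1.13% w/v = 11.3 g/L → 11.3 × 3.13 L = 35.369 g
sodium pyruvate: 0.459 g per 100 mL × 3130 mL ÷ 100 = 14.367 g
trehalose: 1.19 g per 100 mL × 3130 mL ÷ 100 = 37.247 g
beef extract: 10.8 g/L × 3.13 L = 33.804 g
fructose: 11.4 g/L × 3.13 L = 35.682 g
L-tryptophan: 0.157 g/L × 3.13 L = 0.491 g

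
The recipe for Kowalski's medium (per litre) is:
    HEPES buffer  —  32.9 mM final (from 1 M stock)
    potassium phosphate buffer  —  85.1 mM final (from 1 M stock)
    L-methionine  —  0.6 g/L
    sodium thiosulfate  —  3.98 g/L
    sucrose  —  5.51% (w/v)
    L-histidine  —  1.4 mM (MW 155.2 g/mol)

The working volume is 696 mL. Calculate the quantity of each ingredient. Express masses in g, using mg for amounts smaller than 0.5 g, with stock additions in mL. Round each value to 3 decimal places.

HEPES buffer 22.898 mL; potassium phosphate buffer 59.230 mL; L-methionine 417.600 mg; sodium thiosulfate 2.770 g; sucrose 38.350 g; L-histidine 151.227 mg

Working volume: 696 mL = 0.696 L.
HEPES buffer: C1V1 = C2V2 → 32.9 mM × 696 mL ÷ 1000 mM = 22.898 mL
potassium phosphate buffer: V = C2·V2/C1 = 85.1 mM × 696 mL ÷ 1000 mM = 59.230 mL
L-methionine: 0.6 g/L × 0.696 L = 0.4176 g = 417.600 mg
sodium thiosulfate: 3.98 g/L × 0.696 L = 2.770 g
sucrose: 5.51 g per 100 mL × 696 mL ÷ 100 = 38.350 g
L-histidine: 1.4 mmol/L × 155.2 mg/mmol × 0.696 L = 151.227 mg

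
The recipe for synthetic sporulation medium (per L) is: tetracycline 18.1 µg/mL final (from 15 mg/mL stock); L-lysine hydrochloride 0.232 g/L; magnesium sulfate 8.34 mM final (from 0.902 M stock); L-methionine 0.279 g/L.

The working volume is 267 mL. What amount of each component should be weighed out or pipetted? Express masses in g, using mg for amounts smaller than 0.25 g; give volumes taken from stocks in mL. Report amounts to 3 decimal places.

Target volume = 267 mL = 0.267 L.
tetracycline: dilute stock: 18.1 µg/mL × 267 mL ÷ 15000 µg/mL = 0.322 mL
L-lysine hydrochloride: 0.232 g/L × 0.267 L = 0.061944 g = 61.944 mg
magnesium sulfate: dilute stock: 8.34 mM × 267 mL ÷ 902 mM = 2.469 mL
L-methionine: 0.279 g/L × 0.267 L = 0.074493 g = 74.493 mg

tetracycline 0.322 mL; L-lysine hydrochloride 61.944 mg; magnesium sulfate 2.469 mL; L-methionine 74.493 mg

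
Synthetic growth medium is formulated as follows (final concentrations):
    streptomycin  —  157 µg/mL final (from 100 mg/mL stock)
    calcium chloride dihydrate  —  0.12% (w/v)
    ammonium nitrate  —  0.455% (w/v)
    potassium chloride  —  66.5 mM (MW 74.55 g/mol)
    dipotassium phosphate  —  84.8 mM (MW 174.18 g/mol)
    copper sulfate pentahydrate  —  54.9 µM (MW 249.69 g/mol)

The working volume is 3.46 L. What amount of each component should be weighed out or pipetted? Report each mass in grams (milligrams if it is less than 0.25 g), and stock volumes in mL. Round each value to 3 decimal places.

Working volume: 3.46 L.
streptomycin: dilute stock: 157 µg/mL × 3460 mL ÷ 100000 µg/mL = 5.432 mL
calcium chloride dihydrate: 0.12% w/v = 1.2 g/L → 1.2 × 3.46 L = 4.152 g
ammonium nitrate: 0.455% w/v = 4.55 g/L → 4.55 × 3.46 L = 15.743 g
potassium chloride: 66.5 mmol/L × 74.55 g/mol × 3.46 L ÷ 1000 = 17.153 g
dipotassium phosphate: 84.8 mmol/L × 174.18 g/mol × 3.46 L ÷ 1000 = 51.106 g
copper sulfate pentahydrate: 54.9 µmol/L × 249.69 g/mol × 3.46 L ÷ 1000 = 47.430 mg

streptomycin 5.432 mL; calcium chloride dihydrate 4.152 g; ammonium nitrate 15.743 g; potassium chloride 17.153 g; dipotassium phosphate 51.106 g; copper sulfate pentahydrate 47.430 mg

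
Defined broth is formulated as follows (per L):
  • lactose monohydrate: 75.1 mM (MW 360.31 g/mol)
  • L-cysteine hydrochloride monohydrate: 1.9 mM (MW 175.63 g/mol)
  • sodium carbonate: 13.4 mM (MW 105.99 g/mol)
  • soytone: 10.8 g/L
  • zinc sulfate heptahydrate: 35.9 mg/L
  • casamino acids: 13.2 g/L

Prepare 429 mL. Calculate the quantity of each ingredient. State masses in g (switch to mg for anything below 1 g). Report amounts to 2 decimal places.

lactose monohydrate 11.61 g; L-cysteine hydrochloride monohydrate 143.16 mg; sodium carbonate 609.29 mg; soytone 4.63 g; zinc sulfate heptahydrate 15.40 mg; casamino acids 5.66 g

Working volume: 429 mL = 0.429 L.
lactose monohydrate: 75.1 mmol/L × 360.31 g/mol × 0.429 L ÷ 1000 = 11.61 g
L-cysteine hydrochloride monohydrate: 1.9 mmol/L × 175.63 mg/mmol × 0.429 L = 143.16 mg
sodium carbonate: 13.4 mmol/L × 105.99 mg/mmol × 0.429 L = 609.29 mg
soytone: 10.8 g/L × 0.429 L = 4.63 g
zinc sulfate heptahydrate: 35.9 mg/L × 0.429 L = 15.40 mg
casamino acids: 13.2 g/L × 0.429 L = 5.66 g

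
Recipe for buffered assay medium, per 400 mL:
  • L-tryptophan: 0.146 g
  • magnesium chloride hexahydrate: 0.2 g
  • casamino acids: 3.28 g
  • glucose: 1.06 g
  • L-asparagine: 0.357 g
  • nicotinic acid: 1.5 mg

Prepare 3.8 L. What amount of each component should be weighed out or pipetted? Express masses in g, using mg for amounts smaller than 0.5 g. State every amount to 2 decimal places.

L-tryptophan 1.39 g; magnesium chloride hexahydrate 1.90 g; casamino acids 31.16 g; glucose 10.07 g; L-asparagine 3.39 g; nicotinic acid 14.25 mg

Scale factor = 3800 mL / 400 mL = 9.5.
L-tryptophan: 0.146 g × (3800 mL / 400 mL) = 1.39 g
magnesium chloride hexahydrate: 0.2 g × (3800 mL / 400 mL) = 1.90 g
casamino acids: 3.28 g × (3800 mL / 400 mL) = 31.16 g
glucose: 1.06 g × (3800 mL / 400 mL) = 10.07 g
L-asparagine: 0.357 g × (3800 mL / 400 mL) = 3.39 g
nicotinic acid: 1.5 mg × (3800 mL / 400 mL) = 14.25 mg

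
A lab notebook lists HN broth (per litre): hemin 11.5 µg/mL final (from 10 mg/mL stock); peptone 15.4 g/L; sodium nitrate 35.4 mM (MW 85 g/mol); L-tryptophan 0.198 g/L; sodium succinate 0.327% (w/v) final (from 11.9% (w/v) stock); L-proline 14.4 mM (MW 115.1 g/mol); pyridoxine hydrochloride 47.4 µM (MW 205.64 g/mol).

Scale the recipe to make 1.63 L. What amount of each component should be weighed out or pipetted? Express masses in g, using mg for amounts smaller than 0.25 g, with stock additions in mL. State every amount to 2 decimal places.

hemin 1.87 mL; peptone 25.10 g; sodium nitrate 4.90 g; L-tryptophan 0.32 g; sodium succinate 44.79 mL; L-proline 2.70 g; pyridoxine hydrochloride 15.89 mg

Scale factor relative to 1 L: 1.63.
hemin: C1V1 = C2V2 → 11.5 µg/mL × 1630 mL ÷ 10000 µg/mL = 1.87 mL
peptone: 15.4 g/L × 1.63 L = 25.10 g
sodium nitrate: 35.4 mmol/L × 85 g/mol × 1.63 L ÷ 1000 = 4.90 g
L-tryptophan: 0.198 g/L × 1.63 L = 0.32 g
sodium succinate: V = C2·V2/C1 = 0.327% ÷ 11.9% × 1630 mL = 44.79 mL
L-proline: 14.4 mmol/L × 115.1 g/mol × 1.63 L ÷ 1000 = 2.70 g
pyridoxine hydrochloride: 47.4 µmol/L × 205.64 g/mol × 1.63 L ÷ 1000 = 15.89 mg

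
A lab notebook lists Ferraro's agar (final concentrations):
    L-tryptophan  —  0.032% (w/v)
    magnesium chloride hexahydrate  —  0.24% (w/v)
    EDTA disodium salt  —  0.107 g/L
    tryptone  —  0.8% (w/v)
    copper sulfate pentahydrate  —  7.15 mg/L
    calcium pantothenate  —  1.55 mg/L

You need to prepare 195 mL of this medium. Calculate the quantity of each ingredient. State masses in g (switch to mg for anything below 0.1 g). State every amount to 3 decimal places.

Working volume: 195 mL = 0.195 L.
L-tryptophan: 0.032 g per 100 mL × 195 mL ÷ 100 = 0.0624 g = 62.400 mg
magnesium chloride hexahydrate: 0.24% w/v = 2.4 g/L → 2.4 × 0.195 L = 0.468 g
EDTA disodium salt: 0.107 g/L × 0.195 L = 0.020865 g = 20.865 mg
tryptone: 0.8 g per 100 mL × 195 mL ÷ 100 = 1.560 g
copper sulfate pentahydrate: 7.15 mg/L × 0.195 L = 1.394 mg
calcium pantothenate: 1.55 mg/L × 0.195 L = 0.302 mg

L-tryptophan 62.400 mg; magnesium chloride hexahydrate 0.468 g; EDTA disodium salt 20.865 mg; tryptone 1.560 g; copper sulfate pentahydrate 1.394 mg; calcium pantothenate 0.302 mg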